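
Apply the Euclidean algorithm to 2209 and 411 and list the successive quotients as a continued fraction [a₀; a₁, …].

2209 ÷ 411 → quotient 5, remainder 154
411 ÷ 154 → quotient 2, remainder 103
154 ÷ 103 → quotient 1, remainder 51
103 ÷ 51 → quotient 2, remainder 1
51 ÷ 1 → quotient 51, remainder 0

[5; 2, 1, 2, 51]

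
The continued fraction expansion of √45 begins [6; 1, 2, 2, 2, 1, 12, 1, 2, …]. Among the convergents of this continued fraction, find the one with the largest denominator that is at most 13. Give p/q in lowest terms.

47/7

List convergents until the denominator exceeds the bound:
a_0 = 6: 6/1  (≤ bound)
a_1 = 1: 7/1  (≤ bound)
a_2 = 2: 20/3  (≤ bound)
a_3 = 2: 47/7  (≤ bound)
a_4 = 2: 114/17  (> 13, stop)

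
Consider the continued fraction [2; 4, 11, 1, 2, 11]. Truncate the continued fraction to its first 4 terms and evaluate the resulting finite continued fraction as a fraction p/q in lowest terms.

Build up convergents one term at a time:
a_0 = 2: 2/1
a_1 = 4: 9/4
a_2 = 11: 101/45
a_3 = 1: 110/49

110/49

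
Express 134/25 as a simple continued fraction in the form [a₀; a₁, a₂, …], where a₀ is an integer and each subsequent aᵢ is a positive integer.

[5; 2, 1, 3, 2]

⌊134/25⌋ = 5, remainder 9
⌊25/9⌋ = 2, remainder 7
⌊9/7⌋ = 1, remainder 2
⌊7/2⌋ = 3, remainder 1
⌊2/1⌋ = 2, remainder 0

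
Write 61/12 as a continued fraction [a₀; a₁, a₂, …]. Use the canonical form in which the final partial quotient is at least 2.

[5; 12]

Repeatedly divide and take the remainder:
⌊61/12⌋ = 5, remainder 1
⌊12/1⌋ = 12, remainder 0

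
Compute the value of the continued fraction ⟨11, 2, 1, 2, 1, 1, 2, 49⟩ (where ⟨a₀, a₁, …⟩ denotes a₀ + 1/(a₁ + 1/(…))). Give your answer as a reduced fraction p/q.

27509/2420

Start with 49.
2 + 1/(49/1) = 2 + 1/49 = 99/49
1 + 1/(99/49) = 1 + 49/99 = 148/99
1 + 1/(148/99) = 1 + 99/148 = 247/148
2 + 1/(247/148) = 2 + 148/247 = 642/247
1 + 1/(642/247) = 1 + 247/642 = 889/642
2 + 1/(889/642) = 2 + 642/889 = 2420/889
11 + 1/(2420/889) = 11 + 889/2420 = 27509/2420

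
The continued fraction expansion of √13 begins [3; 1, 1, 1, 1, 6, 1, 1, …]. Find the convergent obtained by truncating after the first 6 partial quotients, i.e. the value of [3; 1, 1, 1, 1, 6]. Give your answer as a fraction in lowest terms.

119/33

a_0 = 3: 3/1
a_1 = 1: 4/1
a_2 = 1: 7/2
a_3 = 1: 11/3
a_4 = 1: 18/5
a_5 = 6: 119/33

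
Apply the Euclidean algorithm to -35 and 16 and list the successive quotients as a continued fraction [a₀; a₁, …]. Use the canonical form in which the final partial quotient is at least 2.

Repeatedly divide and take the remainder:
-35 = -3·16 + 13, so a_0 = -3
16 = 1·13 + 3, so a_1 = 1
13 = 4·3 + 1, so a_2 = 4
3 = 3·1 + 0, so a_3 = 3

[-3; 1, 4, 3]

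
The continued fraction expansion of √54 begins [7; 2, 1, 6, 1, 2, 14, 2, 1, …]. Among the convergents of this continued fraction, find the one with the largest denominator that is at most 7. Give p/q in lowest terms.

22/3

a_0 = 7: 7/1  (≤ bound)
a_1 = 2: 15/2  (≤ bound)
a_2 = 1: 22/3  (≤ bound)
a_3 = 6: 147/20  (> 7, stop)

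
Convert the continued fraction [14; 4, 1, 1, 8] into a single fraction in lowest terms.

1095/77

a_0 = 14: 14/1
a_1 = 4: 57/4
a_2 = 1: 71/5
a_3 = 1: 128/9
a_4 = 8: 1095/77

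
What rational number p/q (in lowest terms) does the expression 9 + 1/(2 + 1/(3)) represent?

66/7

Start with 3.
2 + 1/(3/1) = 2 + 1/3 = 7/3
9 + 1/(7/3) = 9 + 3/7 = 66/7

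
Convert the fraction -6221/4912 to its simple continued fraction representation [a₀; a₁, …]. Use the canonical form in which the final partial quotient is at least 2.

[-2; 1, 2, 1, 3, 24, 1, 12]

Repeatedly divide and take the remainder:
-6221 ÷ 4912 → quotient -2, remainder 3603
4912 ÷ 3603 → quotient 1, remainder 1309
3603 ÷ 1309 → quotient 2, remainder 985
1309 ÷ 985 → quotient 1, remainder 324
985 ÷ 324 → quotient 3, remainder 13
324 ÷ 13 → quotient 24, remainder 12
13 ÷ 12 → quotient 1, remainder 1
12 ÷ 1 → quotient 12, remainder 0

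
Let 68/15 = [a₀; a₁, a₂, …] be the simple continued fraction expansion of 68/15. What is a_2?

1

Repeatedly divide and take the remainder:
68 = 4·15 + 8, so a_0 = 4
15 = 1·8 + 7, so a_1 = 1
8 = 1·7 + 1, so a_2 = 1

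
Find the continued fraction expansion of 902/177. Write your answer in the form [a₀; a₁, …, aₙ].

902 = 5·177 + 17, so a_0 = 5
177 = 10·17 + 7, so a_1 = 10
17 = 2·7 + 3, so a_2 = 2
7 = 2·3 + 1, so a_3 = 2
3 = 3·1 + 0, so a_4 = 3

[5; 10, 2, 2, 3]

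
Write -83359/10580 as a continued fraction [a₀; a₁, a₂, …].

[-8; 8, 3, 1, 6, 15, 1, 2]

-83359 ÷ 10580 → quotient -8, remainder 1281
10580 ÷ 1281 → quotient 8, remainder 332
1281 ÷ 332 → quotient 3, remainder 285
332 ÷ 285 → quotient 1, remainder 47
285 ÷ 47 → quotient 6, remainder 3
47 ÷ 3 → quotient 15, remainder 2
3 ÷ 2 → quotient 1, remainder 1
2 ÷ 1 → quotient 2, remainder 0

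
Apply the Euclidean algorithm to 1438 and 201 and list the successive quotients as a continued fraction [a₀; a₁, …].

⌊1438/201⌋ = 7, remainder 31
⌊201/31⌋ = 6, remainder 15
⌊31/15⌋ = 2, remainder 1
⌊15/1⌋ = 15, remainder 0

[7; 6, 2, 15]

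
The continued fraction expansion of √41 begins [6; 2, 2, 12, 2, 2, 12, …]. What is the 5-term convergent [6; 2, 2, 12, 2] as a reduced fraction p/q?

Start with 2.
12 + 1/(2/1) = 12 + 1/2 = 25/2
2 + 1/(25/2) = 2 + 2/25 = 52/25
2 + 1/(52/25) = 2 + 25/52 = 129/52
6 + 1/(129/52) = 6 + 52/129 = 826/129

826/129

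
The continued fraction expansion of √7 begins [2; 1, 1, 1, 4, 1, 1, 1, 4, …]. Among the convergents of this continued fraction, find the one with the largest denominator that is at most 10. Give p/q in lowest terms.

8/3

a_0 = 2: 2/1  (≤ bound)
a_1 = 1: 3/1  (≤ bound)
a_2 = 1: 5/2  (≤ bound)
a_3 = 1: 8/3  (≤ bound)
a_4 = 4: 37/14  (> 10, stop)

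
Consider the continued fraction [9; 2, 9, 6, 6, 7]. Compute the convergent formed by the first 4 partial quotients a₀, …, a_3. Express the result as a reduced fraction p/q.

1099/116

Start with 6.
9 + 1/(6/1) = 9 + 1/6 = 55/6
2 + 1/(55/6) = 2 + 6/55 = 116/55
9 + 1/(116/55) = 9 + 55/116 = 1099/116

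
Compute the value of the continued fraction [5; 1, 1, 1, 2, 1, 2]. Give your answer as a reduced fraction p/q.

169/30

a_0 = 5: 5/1
a_1 = 1: 6/1
a_2 = 1: 11/2
a_3 = 1: 17/3
a_4 = 2: 45/8
a_5 = 1: 62/11
a_6 = 2: 169/30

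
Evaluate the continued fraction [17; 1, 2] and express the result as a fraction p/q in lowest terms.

53/3

Starting at the tail and folding back:
Start with 2.
1 + 1/(2/1) = 1 + 1/2 = 3/2
17 + 1/(3/2) = 17 + 2/3 = 53/3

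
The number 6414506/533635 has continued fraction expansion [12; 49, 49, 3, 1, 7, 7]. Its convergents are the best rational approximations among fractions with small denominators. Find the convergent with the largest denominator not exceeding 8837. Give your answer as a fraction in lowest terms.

87208/7255

a_0 = 12: 12/1  (≤ bound)
a_1 = 49: 589/49  (≤ bound)
a_2 = 49: 28873/2402  (≤ bound)
a_3 = 3: 87208/7255  (≤ bound)
a_4 = 1: 116081/9657  (> 8837, stop)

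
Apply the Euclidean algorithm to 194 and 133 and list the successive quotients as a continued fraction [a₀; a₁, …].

⌊194/133⌋ = 1, remainder 61
⌊133/61⌋ = 2, remainder 11
⌊61/11⌋ = 5, remainder 6
⌊11/6⌋ = 1, remainder 5
⌊6/5⌋ = 1, remainder 1
⌊5/1⌋ = 5, remainder 0

[1; 2, 5, 1, 1, 5]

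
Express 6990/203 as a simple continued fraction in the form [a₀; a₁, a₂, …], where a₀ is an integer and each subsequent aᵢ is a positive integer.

Repeatedly divide and take the remainder:
⌊6990/203⌋ = 34, remainder 88
⌊203/88⌋ = 2, remainder 27
⌊88/27⌋ = 3, remainder 7
⌊27/7⌋ = 3, remainder 6
⌊7/6⌋ = 1, remainder 1
⌊6/1⌋ = 6, remainder 0

[34; 2, 3, 3, 1, 6]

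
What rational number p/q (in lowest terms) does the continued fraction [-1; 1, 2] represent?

-1/3

Start with 2.
1 + 1/(2/1) = 1 + 1/2 = 3/2
-1 + 1/(3/2) = -1 + 2/3 = -1/3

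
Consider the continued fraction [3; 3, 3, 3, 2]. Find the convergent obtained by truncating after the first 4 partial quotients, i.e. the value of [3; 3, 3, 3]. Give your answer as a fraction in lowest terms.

Build up convergents one term at a time:
a_0 = 3: 3/1
a_1 = 3: 10/3
a_2 = 3: 33/10
a_3 = 3: 109/33

109/33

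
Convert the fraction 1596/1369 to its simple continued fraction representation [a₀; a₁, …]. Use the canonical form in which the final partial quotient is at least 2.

[1; 6, 32, 2, 3]

1596 ÷ 1369 → quotient 1, remainder 227
1369 ÷ 227 → quotient 6, remainder 7
227 ÷ 7 → quotient 32, remainder 3
7 ÷ 3 → quotient 2, remainder 1
3 ÷ 1 → quotient 3, remainder 0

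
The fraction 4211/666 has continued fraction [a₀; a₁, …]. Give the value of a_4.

4211 ÷ 666 → quotient 6, remainder 215
666 ÷ 215 → quotient 3, remainder 21
215 ÷ 21 → quotient 10, remainder 5
21 ÷ 5 → quotient 4, remainder 1
5 ÷ 1 → quotient 5, remainder 0

5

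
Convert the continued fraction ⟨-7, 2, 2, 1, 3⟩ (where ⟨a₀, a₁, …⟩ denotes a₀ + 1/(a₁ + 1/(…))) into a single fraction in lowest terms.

Starting at the tail and folding back:
Start with 3.
1 + 1/(3/1) = 1 + 1/3 = 4/3
2 + 1/(4/3) = 2 + 3/4 = 11/4
2 + 1/(11/4) = 2 + 4/11 = 26/11
-7 + 1/(26/11) = -7 + 11/26 = -171/26

-171/26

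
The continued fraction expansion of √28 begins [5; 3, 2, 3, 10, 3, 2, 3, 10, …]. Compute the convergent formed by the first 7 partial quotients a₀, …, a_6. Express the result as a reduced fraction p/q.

9403/1777

Compute successive convergents:
a_0 = 5: 5/1
a_1 = 3: 16/3
a_2 = 2: 37/7
a_3 = 3: 127/24
a_4 = 10: 1307/247
a_5 = 3: 4048/765
a_6 = 2: 9403/1777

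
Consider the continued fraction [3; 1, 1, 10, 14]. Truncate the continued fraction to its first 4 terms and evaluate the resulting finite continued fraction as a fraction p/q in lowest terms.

Starting at the tail and folding back:
Start with 10.
1 + 1/(10/1) = 1 + 1/10 = 11/10
1 + 1/(11/10) = 1 + 10/11 = 21/11
3 + 1/(21/11) = 3 + 11/21 = 74/21

74/21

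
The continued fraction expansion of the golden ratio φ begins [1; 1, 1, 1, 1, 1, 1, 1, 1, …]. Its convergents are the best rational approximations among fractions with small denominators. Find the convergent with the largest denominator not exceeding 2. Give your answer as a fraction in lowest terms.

List convergents until the denominator exceeds the bound:
a_0 = 1: 1/1  (≤ bound)
a_1 = 1: 2/1  (≤ bound)
a_2 = 1: 3/2  (≤ bound)
a_3 = 1: 5/3  (> 2, stop)

3/2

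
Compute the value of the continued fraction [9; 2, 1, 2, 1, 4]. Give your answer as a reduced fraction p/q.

487/52

Work from the innermost term outward:
Start with 4.
1 + 1/(4/1) = 1 + 1/4 = 5/4
2 + 1/(5/4) = 2 + 4/5 = 14/5
1 + 1/(14/5) = 1 + 5/14 = 19/14
2 + 1/(19/14) = 2 + 14/19 = 52/19
9 + 1/(52/19) = 9 + 19/52 = 487/52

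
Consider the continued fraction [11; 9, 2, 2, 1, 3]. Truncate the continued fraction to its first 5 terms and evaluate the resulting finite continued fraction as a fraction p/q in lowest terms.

Use the convergent recurrence hₖ = aₖ·hₖ₋₁ + hₖ₋₂ (and likewise for the denominators kₖ):
a_0 = 11: 11/1
a_1 = 9: 100/9
a_2 = 2: 211/19
a_3 = 2: 522/47
a_4 = 1: 733/66

733/66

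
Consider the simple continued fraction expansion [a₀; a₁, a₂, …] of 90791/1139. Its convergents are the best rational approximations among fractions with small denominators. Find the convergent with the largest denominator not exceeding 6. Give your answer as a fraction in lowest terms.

239/3

a_0 = 79: 79/1  (≤ bound)
a_1 = 1: 80/1  (≤ bound)
a_2 = 2: 239/3  (≤ bound)
a_3 = 2: 558/7  (> 6, stop)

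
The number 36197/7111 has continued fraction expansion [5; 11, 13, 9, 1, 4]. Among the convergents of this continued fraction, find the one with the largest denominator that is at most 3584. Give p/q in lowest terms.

7386/1451

a_0 = 5: 5/1  (≤ bound)
a_1 = 11: 56/11  (≤ bound)
a_2 = 13: 733/144  (≤ bound)
a_3 = 9: 6653/1307  (≤ bound)
a_4 = 1: 7386/1451  (≤ bound)
a_5 = 4: 36197/7111  (> 3584, stop)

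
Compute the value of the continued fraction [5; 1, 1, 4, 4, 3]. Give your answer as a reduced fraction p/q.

683/123

Start with 3.
4 + 1/(3/1) = 4 + 1/3 = 13/3
4 + 1/(13/3) = 4 + 3/13 = 55/13
1 + 1/(55/13) = 1 + 13/55 = 68/55
1 + 1/(68/55) = 1 + 55/68 = 123/68
5 + 1/(123/68) = 5 + 68/123 = 683/123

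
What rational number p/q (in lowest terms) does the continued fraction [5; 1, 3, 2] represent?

Work from the innermost term outward:
Start with 2.
3 + 1/(2/1) = 3 + 1/2 = 7/2
1 + 1/(7/2) = 1 + 2/7 = 9/7
5 + 1/(9/7) = 5 + 7/9 = 52/9

52/9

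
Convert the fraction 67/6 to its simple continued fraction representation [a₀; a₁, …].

[11; 6]

67 ÷ 6 → quotient 11, remainder 1
6 ÷ 1 → quotient 6, remainder 0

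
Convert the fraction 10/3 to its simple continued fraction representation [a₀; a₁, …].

10 ÷ 3 → quotient 3, remainder 1
3 ÷ 1 → quotient 3, remainder 0

[3; 3]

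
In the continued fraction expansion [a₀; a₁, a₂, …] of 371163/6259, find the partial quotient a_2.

3

371163 = 59·6259 + 1882, so a_0 = 59
6259 = 3·1882 + 613, so a_1 = 3
1882 = 3·613 + 43, so a_2 = 3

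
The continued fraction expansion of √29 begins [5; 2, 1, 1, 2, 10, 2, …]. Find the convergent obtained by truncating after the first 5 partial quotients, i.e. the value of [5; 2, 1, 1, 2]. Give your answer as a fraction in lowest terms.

a_0 = 5: 5/1
a_1 = 2: 11/2
a_2 = 1: 16/3
a_3 = 1: 27/5
a_4 = 2: 70/13

70/13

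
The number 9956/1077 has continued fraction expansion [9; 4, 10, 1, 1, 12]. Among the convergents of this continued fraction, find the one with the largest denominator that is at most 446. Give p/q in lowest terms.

795/86

a_0 = 9: 9/1  (≤ bound)
a_1 = 4: 37/4  (≤ bound)
a_2 = 10: 379/41  (≤ bound)
a_3 = 1: 416/45  (≤ bound)
a_4 = 1: 795/86  (≤ bound)
a_5 = 12: 9956/1077  (> 446, stop)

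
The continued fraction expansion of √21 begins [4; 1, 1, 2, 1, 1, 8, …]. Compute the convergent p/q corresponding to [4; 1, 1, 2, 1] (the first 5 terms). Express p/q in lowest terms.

32/7

Start with 1.
2 + 1/(1/1) = 2 + 1/1 = 3/1
1 + 1/(3/1) = 1 + 1/3 = 4/3
1 + 1/(4/3) = 1 + 3/4 = 7/4
4 + 1/(7/4) = 4 + 4/7 = 32/7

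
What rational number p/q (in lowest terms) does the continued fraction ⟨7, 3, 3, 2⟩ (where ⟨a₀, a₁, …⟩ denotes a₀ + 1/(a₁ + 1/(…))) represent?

Start with 2.
3 + 1/(2/1) = 3 + 1/2 = 7/2
3 + 1/(7/2) = 3 + 2/7 = 23/7
7 + 1/(23/7) = 7 + 7/23 = 168/23

168/23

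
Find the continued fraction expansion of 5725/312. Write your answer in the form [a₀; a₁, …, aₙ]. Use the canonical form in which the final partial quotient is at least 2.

[18; 2, 1, 6, 3, 1, 3]

5725 ÷ 312 → quotient 18, remainder 109
312 ÷ 109 → quotient 2, remainder 94
109 ÷ 94 → quotient 1, remainder 15
94 ÷ 15 → quotient 6, remainder 4
15 ÷ 4 → quotient 3, remainder 3
4 ÷ 3 → quotient 1, remainder 1
3 ÷ 1 → quotient 3, remainder 0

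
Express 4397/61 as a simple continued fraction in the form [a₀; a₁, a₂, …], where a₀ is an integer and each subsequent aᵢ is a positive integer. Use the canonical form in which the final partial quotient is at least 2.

4397 ÷ 61 → quotient 72, remainder 5
61 ÷ 5 → quotient 12, remainder 1
5 ÷ 1 → quotient 5, remainder 0

[72; 12, 5]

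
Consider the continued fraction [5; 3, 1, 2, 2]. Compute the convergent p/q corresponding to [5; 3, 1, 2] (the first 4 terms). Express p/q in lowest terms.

58/11

Compute successive convergents:
a_0 = 5: 5/1
a_1 = 3: 16/3
a_2 = 1: 21/4
a_3 = 2: 58/11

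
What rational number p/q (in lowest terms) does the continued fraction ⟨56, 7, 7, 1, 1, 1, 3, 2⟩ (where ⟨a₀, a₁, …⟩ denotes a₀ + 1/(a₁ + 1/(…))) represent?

76463/1362

Compute successive convergents:
a_0 = 56: 56/1
a_1 = 7: 393/7
a_2 = 7: 2807/50
a_3 = 1: 3200/57
a_4 = 1: 6007/107
a_5 = 1: 9207/164
a_6 = 3: 33628/599
a_7 = 2: 76463/1362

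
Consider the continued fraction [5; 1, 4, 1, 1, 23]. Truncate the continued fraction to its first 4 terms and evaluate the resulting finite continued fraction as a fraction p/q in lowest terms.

35/6

a_0 = 5: 5/1
a_1 = 1: 6/1
a_2 = 4: 29/5
a_3 = 1: 35/6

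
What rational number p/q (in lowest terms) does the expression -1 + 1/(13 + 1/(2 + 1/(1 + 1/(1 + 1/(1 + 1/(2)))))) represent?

-260/281

Work from the innermost term outward:
Start with 2.
1 + 1/(2/1) = 1 + 1/2 = 3/2
1 + 1/(3/2) = 1 + 2/3 = 5/3
1 + 1/(5/3) = 1 + 3/5 = 8/5
2 + 1/(8/5) = 2 + 5/8 = 21/8
13 + 1/(21/8) = 13 + 8/21 = 281/21
-1 + 1/(281/21) = -1 + 21/281 = -260/281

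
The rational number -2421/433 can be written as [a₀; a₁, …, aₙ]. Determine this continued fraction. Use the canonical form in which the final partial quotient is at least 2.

Run the Euclidean algorithm, recording each quotient:
⌊-2421/433⌋ = -6, remainder 177
⌊433/177⌋ = 2, remainder 79
⌊177/79⌋ = 2, remainder 19
⌊79/19⌋ = 4, remainder 3
⌊19/3⌋ = 6, remainder 1
⌊3/1⌋ = 3, remainder 0

[-6; 2, 2, 4, 6, 3]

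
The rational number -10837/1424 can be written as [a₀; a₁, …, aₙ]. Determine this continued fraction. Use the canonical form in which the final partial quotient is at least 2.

-10837 ÷ 1424 → quotient -8, remainder 555
1424 ÷ 555 → quotient 2, remainder 314
555 ÷ 314 → quotient 1, remainder 241
314 ÷ 241 → quotient 1, remainder 73
241 ÷ 73 → quotient 3, remainder 22
73 ÷ 22 → quotient 3, remainder 7
22 ÷ 7 → quotient 3, remainder 1
7 ÷ 1 → quotient 7, remainder 0

[-8; 2, 1, 1, 3, 3, 3, 7]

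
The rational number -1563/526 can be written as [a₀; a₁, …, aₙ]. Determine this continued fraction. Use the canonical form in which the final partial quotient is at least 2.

[-3; 35, 15]

Repeatedly divide and take the remainder:
-1563 = -3·526 + 15, so a_0 = -3
526 = 35·15 + 1, so a_1 = 35
15 = 15·1 + 0, so a_2 = 15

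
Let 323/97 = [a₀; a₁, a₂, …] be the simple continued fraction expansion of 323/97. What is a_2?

32

Apply division with remainder until the remainder is 0:
323 ÷ 97 → quotient 3, remainder 32
97 ÷ 32 → quotient 3, remainder 1
32 ÷ 1 → quotient 32, remainder 0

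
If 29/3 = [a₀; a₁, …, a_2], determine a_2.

Run the Euclidean algorithm, recording each quotient:
29 ÷ 3 → quotient 9, remainder 2
3 ÷ 2 → quotient 1, remainder 1
2 ÷ 1 → quotient 2, remainder 0

2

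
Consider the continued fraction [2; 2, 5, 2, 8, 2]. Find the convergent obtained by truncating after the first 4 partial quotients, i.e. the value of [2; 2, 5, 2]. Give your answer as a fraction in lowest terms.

a_0 = 2: 2/1
a_1 = 2: 5/2
a_2 = 5: 27/11
a_3 = 2: 59/24

59/24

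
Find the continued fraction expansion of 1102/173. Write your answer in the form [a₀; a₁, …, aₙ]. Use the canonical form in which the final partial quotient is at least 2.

1102 ÷ 173 → quotient 6, remainder 64
173 ÷ 64 → quotient 2, remainder 45
64 ÷ 45 → quotient 1, remainder 19
45 ÷ 19 → quotient 2, remainder 7
19 ÷ 7 → quotient 2, remainder 5
7 ÷ 5 → quotient 1, remainder 2
5 ÷ 2 → quotient 2, remainder 1
2 ÷ 1 → quotient 2, remainder 0

[6; 2, 1, 2, 2, 1, 2, 2]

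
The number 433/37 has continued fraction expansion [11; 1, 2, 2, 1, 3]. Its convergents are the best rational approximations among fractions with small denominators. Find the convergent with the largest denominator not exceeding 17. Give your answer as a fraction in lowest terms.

117/10

a_0 = 11: 11/1  (≤ bound)
a_1 = 1: 12/1  (≤ bound)
a_2 = 2: 35/3  (≤ bound)
a_3 = 2: 82/7  (≤ bound)
a_4 = 1: 117/10  (≤ bound)
a_5 = 3: 433/37  (> 17, stop)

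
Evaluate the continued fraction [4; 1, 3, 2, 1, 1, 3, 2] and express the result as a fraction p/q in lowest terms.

Starting at the tail and folding back:
Start with 2.
3 + 1/(2/1) = 3 + 1/2 = 7/2
1 + 1/(7/2) = 1 + 2/7 = 9/7
1 + 1/(9/7) = 1 + 7/9 = 16/9
2 + 1/(16/9) = 2 + 9/16 = 41/16
3 + 1/(41/16) = 3 + 16/41 = 139/41
1 + 1/(139/41) = 1 + 41/139 = 180/139
4 + 1/(180/139) = 4 + 139/180 = 859/180

859/180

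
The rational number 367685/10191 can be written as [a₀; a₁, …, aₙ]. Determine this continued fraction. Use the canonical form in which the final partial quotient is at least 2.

367685 ÷ 10191 → quotient 36, remainder 809
10191 ÷ 809 → quotient 12, remainder 483
809 ÷ 483 → quotient 1, remainder 326
483 ÷ 326 → quotient 1, remainder 157
326 ÷ 157 → quotient 2, remainder 12
157 ÷ 12 → quotient 13, remainder 1
12 ÷ 1 → quotient 12, remainder 0

[36; 12, 1, 1, 2, 13, 12]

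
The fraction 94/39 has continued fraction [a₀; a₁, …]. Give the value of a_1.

2

94 = 2·39 + 16, so a_0 = 2
39 = 2·16 + 7, so a_1 = 2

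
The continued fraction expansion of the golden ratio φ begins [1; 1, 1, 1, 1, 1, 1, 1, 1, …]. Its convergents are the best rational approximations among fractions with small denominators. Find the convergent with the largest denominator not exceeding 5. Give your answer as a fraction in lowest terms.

a_0 = 1: 1/1  (≤ bound)
a_1 = 1: 2/1  (≤ bound)
a_2 = 1: 3/2  (≤ bound)
a_3 = 1: 5/3  (≤ bound)
a_4 = 1: 8/5  (≤ bound)
a_5 = 1: 13/8  (> 5, stop)

8/5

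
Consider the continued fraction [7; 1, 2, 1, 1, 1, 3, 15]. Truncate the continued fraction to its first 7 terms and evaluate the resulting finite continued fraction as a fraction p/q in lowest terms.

a_0 = 7: 7/1
a_1 = 1: 8/1
a_2 = 2: 23/3
a_3 = 1: 31/4
a_4 = 1: 54/7
a_5 = 1: 85/11
a_6 = 3: 309/40

309/40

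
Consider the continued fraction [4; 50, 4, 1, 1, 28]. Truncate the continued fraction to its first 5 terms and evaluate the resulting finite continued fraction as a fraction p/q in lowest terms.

1817/452

Compute successive convergents:
a_0 = 4: 4/1
a_1 = 50: 201/50
a_2 = 4: 808/201
a_3 = 1: 1009/251
a_4 = 1: 1817/452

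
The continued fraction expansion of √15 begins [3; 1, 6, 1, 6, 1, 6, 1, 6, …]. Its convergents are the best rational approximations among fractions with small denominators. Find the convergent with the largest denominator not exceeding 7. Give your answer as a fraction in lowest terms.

List convergents until the denominator exceeds the bound:
a_0 = 3: 3/1  (≤ bound)
a_1 = 1: 4/1  (≤ bound)
a_2 = 6: 27/7  (≤ bound)
a_3 = 1: 31/8  (> 7, stop)

27/7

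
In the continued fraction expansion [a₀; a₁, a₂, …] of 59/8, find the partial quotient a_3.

2

59 = 7·8 + 3, so a_0 = 7
8 = 2·3 + 2, so a_1 = 2
3 = 1·2 + 1, so a_2 = 1
2 = 2·1 + 0, so a_3 = 2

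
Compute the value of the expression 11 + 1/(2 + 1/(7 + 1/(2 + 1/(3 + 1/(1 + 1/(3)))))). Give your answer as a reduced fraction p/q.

6193/540

a_0 = 11: 11/1
a_1 = 2: 23/2
a_2 = 7: 172/15
a_3 = 2: 367/32
a_4 = 3: 1273/111
a_5 = 1: 1640/143
a_6 = 3: 6193/540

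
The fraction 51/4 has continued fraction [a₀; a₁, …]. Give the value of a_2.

⌊51/4⌋ = 12, remainder 3
⌊4/3⌋ = 1, remainder 1
⌊3/1⌋ = 3, remainder 0

3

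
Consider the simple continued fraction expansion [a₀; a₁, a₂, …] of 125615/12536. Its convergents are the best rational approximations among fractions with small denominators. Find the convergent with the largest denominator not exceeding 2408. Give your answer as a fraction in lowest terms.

a_0 = 10: 10/1  (≤ bound)
a_1 = 49: 491/49  (≤ bound)
a_2 = 6: 2956/295  (≤ bound)
a_3 = 4: 12315/1229  (≤ bound)
a_4 = 1: 15271/1524  (≤ bound)
a_5 = 1: 27586/2753  (> 2408, stop)

15271/1524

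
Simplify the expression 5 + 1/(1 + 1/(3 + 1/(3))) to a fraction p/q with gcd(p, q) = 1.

75/13

Work from the innermost term outward:
Start with 3.
3 + 1/(3/1) = 3 + 1/3 = 10/3
1 + 1/(10/3) = 1 + 3/10 = 13/10
5 + 1/(13/10) = 5 + 10/13 = 75/13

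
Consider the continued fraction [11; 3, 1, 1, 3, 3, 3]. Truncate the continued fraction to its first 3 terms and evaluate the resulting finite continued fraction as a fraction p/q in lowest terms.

45/4

a_0 = 11: 11/1
a_1 = 3: 34/3
a_2 = 1: 45/4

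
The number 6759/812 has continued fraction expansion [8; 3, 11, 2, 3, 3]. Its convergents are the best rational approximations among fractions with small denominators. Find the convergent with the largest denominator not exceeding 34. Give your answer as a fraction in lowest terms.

a_0 = 8: 8/1  (≤ bound)
a_1 = 3: 25/3  (≤ bound)
a_2 = 11: 283/34  (≤ bound)
a_3 = 2: 591/71  (> 34, stop)

283/34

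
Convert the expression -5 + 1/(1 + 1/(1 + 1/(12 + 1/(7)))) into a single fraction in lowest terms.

Start with 7.
12 + 1/(7/1) = 12 + 1/7 = 85/7
1 + 1/(85/7) = 1 + 7/85 = 92/85
1 + 1/(92/85) = 1 + 85/92 = 177/92
-5 + 1/(177/92) = -5 + 92/177 = -793/177

-793/177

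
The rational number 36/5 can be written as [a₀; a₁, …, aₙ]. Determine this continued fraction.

36 = 7·5 + 1, so a_0 = 7
5 = 5·1 + 0, so a_1 = 5

[7; 5]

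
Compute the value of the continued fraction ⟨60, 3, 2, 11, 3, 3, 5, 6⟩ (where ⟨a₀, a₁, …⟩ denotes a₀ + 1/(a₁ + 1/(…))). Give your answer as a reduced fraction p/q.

1623722/26933

Collapse the nested fraction from the inside out:
Start with 6.
5 + 1/(6/1) = 5 + 1/6 = 31/6
3 + 1/(31/6) = 3 + 6/31 = 99/31
3 + 1/(99/31) = 3 + 31/99 = 328/99
11 + 1/(328/99) = 11 + 99/328 = 3707/328
2 + 1/(3707/328) = 2 + 328/3707 = 7742/3707
3 + 1/(7742/3707) = 3 + 3707/7742 = 26933/7742
60 + 1/(26933/7742) = 60 + 7742/26933 = 1623722/26933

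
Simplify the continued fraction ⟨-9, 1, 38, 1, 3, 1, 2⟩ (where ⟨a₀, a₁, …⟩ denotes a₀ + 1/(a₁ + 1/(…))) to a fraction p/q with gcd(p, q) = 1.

Start with 2.
1 + 1/(2/1) = 1 + 1/2 = 3/2
3 + 1/(3/2) = 3 + 2/3 = 11/3
1 + 1/(11/3) = 1 + 3/11 = 14/11
38 + 1/(14/11) = 38 + 11/14 = 543/14
1 + 1/(543/14) = 1 + 14/543 = 557/543
-9 + 1/(557/543) = -9 + 543/557 = -4470/557

-4470/557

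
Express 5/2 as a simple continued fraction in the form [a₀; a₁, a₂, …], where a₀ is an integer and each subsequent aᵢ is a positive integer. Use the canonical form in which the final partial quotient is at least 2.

[2; 2]

5 ÷ 2 → quotient 2, remainder 1
2 ÷ 1 → quotient 2, remainder 0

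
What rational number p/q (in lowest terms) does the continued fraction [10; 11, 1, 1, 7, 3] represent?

Collapse the nested fraction from the inside out:
Start with 3.
7 + 1/(3/1) = 7 + 1/3 = 22/3
1 + 1/(22/3) = 1 + 3/22 = 25/22
1 + 1/(25/22) = 1 + 22/25 = 47/25
11 + 1/(47/25) = 11 + 25/47 = 542/47
10 + 1/(542/47) = 10 + 47/542 = 5467/542

5467/542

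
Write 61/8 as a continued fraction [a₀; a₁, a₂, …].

Repeatedly divide and take the remainder:
61 = 7·8 + 5, so a_0 = 7
8 = 1·5 + 3, so a_1 = 1
5 = 1·3 + 2, so a_2 = 1
3 = 1·2 + 1, so a_3 = 1
2 = 2·1 + 0, so a_4 = 2

[7; 1, 1, 1, 2]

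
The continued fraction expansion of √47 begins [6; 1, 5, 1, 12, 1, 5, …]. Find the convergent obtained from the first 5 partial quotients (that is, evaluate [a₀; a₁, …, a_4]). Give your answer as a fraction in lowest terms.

Work from the innermost term outward:
Start with 12.
1 + 1/(12/1) = 1 + 1/12 = 13/12
5 + 1/(13/12) = 5 + 12/13 = 77/13
1 + 1/(77/13) = 1 + 13/77 = 90/77
6 + 1/(90/77) = 6 + 77/90 = 617/90

617/90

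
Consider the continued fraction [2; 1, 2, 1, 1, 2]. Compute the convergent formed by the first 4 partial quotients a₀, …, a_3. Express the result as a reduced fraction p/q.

11/4

a_0 = 2: 2/1
a_1 = 1: 3/1
a_2 = 2: 8/3
a_3 = 1: 11/4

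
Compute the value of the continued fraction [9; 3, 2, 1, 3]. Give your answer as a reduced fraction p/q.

344/37

a_0 = 9: 9/1
a_1 = 3: 28/3
a_2 = 2: 65/7
a_3 = 1: 93/10
a_4 = 3: 344/37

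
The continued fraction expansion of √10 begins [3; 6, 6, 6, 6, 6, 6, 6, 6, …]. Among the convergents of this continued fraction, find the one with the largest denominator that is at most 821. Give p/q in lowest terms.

a_0 = 3: 3/1  (≤ bound)
a_1 = 6: 19/6  (≤ bound)
a_2 = 6: 117/37  (≤ bound)
a_3 = 6: 721/228  (≤ bound)
a_4 = 6: 4443/1405  (> 821, stop)

721/228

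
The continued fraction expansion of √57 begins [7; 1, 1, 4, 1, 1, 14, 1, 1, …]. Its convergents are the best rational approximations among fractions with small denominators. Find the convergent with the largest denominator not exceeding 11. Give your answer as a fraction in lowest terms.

83/11

a_0 = 7: 7/1  (≤ bound)
a_1 = 1: 8/1  (≤ bound)
a_2 = 1: 15/2  (≤ bound)
a_3 = 4: 68/9  (≤ bound)
a_4 = 1: 83/11  (≤ bound)
a_5 = 1: 151/20  (> 11, stop)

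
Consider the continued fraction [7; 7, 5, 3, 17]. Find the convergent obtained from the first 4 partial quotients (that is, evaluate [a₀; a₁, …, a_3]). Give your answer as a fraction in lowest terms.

a_0 = 7: 7/1
a_1 = 7: 50/7
a_2 = 5: 257/36
a_3 = 3: 821/115

821/115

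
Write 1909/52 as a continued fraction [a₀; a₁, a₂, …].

1909 ÷ 52 → quotient 36, remainder 37
52 ÷ 37 → quotient 1, remainder 15
37 ÷ 15 → quotient 2, remainder 7
15 ÷ 7 → quotient 2, remainder 1
7 ÷ 1 → quotient 7, remainder 0

[36; 1, 2, 2, 7]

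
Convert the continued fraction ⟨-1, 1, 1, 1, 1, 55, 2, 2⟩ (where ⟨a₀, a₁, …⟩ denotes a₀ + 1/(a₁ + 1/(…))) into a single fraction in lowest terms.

-559/1400

a_0 = -1: -1/1
a_1 = 1: 0/1
a_2 = 1: -1/2
a_3 = 1: -1/3
a_4 = 1: -2/5
a_5 = 55: -111/278
a_6 = 2: -224/561
a_7 = 2: -559/1400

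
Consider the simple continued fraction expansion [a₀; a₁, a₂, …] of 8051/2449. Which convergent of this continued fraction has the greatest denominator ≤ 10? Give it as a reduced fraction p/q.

List convergents until the denominator exceeds the bound:
a_0 = 3: 3/1  (≤ bound)
a_1 = 3: 10/3  (≤ bound)
a_2 = 2: 23/7  (≤ bound)
a_3 = 11: 263/80  (> 10, stop)

23/7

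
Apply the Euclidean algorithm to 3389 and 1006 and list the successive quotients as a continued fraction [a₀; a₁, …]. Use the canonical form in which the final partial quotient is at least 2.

[3; 2, 1, 2, 2, 7, 7]

⌊3389/1006⌋ = 3, remainder 371
⌊1006/371⌋ = 2, remainder 264
⌊371/264⌋ = 1, remainder 107
⌊264/107⌋ = 2, remainder 50
⌊107/50⌋ = 2, remainder 7
⌊50/7⌋ = 7, remainder 1
⌊7/1⌋ = 7, remainder 0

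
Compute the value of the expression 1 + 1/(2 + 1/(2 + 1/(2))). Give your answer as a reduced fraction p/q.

17/12

Compute successive convergents:
a_0 = 1: 1/1
a_1 = 2: 3/2
a_2 = 2: 7/5
a_3 = 2: 17/12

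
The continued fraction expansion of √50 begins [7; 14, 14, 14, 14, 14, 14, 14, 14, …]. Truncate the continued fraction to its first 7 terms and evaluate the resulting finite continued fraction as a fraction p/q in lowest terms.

Starting at the tail and folding back:
Start with 14.
14 + 1/(14/1) = 14 + 1/14 = 197/14
14 + 1/(197/14) = 14 + 14/197 = 2772/197
14 + 1/(2772/197) = 14 + 197/2772 = 39005/2772
14 + 1/(39005/2772) = 14 + 2772/39005 = 548842/39005
14 + 1/(548842/39005) = 14 + 39005/548842 = 7722793/548842
7 + 1/(7722793/548842) = 7 + 548842/7722793 = 54608393/7722793

54608393/7722793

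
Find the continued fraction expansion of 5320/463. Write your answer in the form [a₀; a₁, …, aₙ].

[11; 2, 25, 4, 2]

Repeatedly divide and take the remainder:
⌊5320/463⌋ = 11, remainder 227
⌊463/227⌋ = 2, remainder 9
⌊227/9⌋ = 25, remainder 2
⌊9/2⌋ = 4, remainder 1
⌊2/1⌋ = 2, remainder 0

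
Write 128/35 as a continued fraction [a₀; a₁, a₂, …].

[3; 1, 1, 1, 11]

128 ÷ 35 → quotient 3, remainder 23
35 ÷ 23 → quotient 1, remainder 12
23 ÷ 12 → quotient 1, remainder 11
12 ÷ 11 → quotient 1, remainder 1
11 ÷ 1 → quotient 11, remainder 0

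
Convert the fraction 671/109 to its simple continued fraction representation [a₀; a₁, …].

[6; 6, 2, 2, 3]

671 = 6·109 + 17, so a_0 = 6
109 = 6·17 + 7, so a_1 = 6
17 = 2·7 + 3, so a_2 = 2
7 = 2·3 + 1, so a_3 = 2
3 = 3·1 + 0, so a_4 = 3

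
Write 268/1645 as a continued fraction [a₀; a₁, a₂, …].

Run the Euclidean algorithm, recording each quotient:
268 = 0·1645 + 268, so a_0 = 0
1645 = 6·268 + 37, so a_1 = 6
268 = 7·37 + 9, so a_2 = 7
37 = 4·9 + 1, so a_3 = 4
9 = 9·1 + 0, so a_4 = 9

[0; 6, 7, 4, 9]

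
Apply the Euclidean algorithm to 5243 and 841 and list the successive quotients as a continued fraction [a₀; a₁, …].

[6; 4, 3, 1, 2, 1, 1, 7]

5243 ÷ 841 → quotient 6, remainder 197
841 ÷ 197 → quotient 4, remainder 53
197 ÷ 53 → quotient 3, remainder 38
53 ÷ 38 → quotient 1, remainder 15
38 ÷ 15 → quotient 2, remainder 8
15 ÷ 8 → quotient 1, remainder 7
8 ÷ 7 → quotient 1, remainder 1
7 ÷ 1 → quotient 7, remainder 0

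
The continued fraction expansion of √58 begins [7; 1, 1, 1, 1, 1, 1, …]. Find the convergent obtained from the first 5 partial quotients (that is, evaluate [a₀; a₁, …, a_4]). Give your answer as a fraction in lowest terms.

Build up convergents one term at a time:
a_0 = 7: 7/1
a_1 = 1: 8/1
a_2 = 1: 15/2
a_3 = 1: 23/3
a_4 = 1: 38/5

38/5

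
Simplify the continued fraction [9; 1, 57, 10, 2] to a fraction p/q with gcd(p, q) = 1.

Start with 2.
10 + 1/(2/1) = 10 + 1/2 = 21/2
57 + 1/(21/2) = 57 + 2/21 = 1199/21
1 + 1/(1199/21) = 1 + 21/1199 = 1220/1199
9 + 1/(1220/1199) = 9 + 1199/1220 = 12179/1220

12179/1220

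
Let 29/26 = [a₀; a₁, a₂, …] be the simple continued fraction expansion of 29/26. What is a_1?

Run the Euclidean algorithm, recording each quotient:
29 = 1·26 + 3, so a_0 = 1
26 = 8·3 + 2, so a_1 = 8

8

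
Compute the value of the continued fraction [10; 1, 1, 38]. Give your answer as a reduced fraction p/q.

Use the convergent recurrence hₖ = aₖ·hₖ₋₁ + hₖ₋₂ (and likewise for the denominators kₖ):
a_0 = 10: 10/1
a_1 = 1: 11/1
a_2 = 1: 21/2
a_3 = 38: 809/77

809/77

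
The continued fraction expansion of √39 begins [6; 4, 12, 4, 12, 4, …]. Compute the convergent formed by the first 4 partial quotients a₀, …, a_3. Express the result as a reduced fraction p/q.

Starting at the tail and folding back:
Start with 4.
12 + 1/(4/1) = 12 + 1/4 = 49/4
4 + 1/(49/4) = 4 + 4/49 = 200/49
6 + 1/(200/49) = 6 + 49/200 = 1249/200

1249/200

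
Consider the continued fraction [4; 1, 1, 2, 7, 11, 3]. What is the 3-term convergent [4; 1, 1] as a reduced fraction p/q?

9/2

Start with 1.
1 + 1/(1/1) = 1 + 1/1 = 2/1
4 + 1/(2/1) = 4 + 1/2 = 9/2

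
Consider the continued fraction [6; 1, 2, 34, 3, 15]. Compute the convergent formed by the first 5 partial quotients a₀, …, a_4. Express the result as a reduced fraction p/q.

2081/312

Collapse the nested fraction from the inside out:
Start with 3.
34 + 1/(3/1) = 34 + 1/3 = 103/3
2 + 1/(103/3) = 2 + 3/103 = 209/103
1 + 1/(209/103) = 1 + 103/209 = 312/209
6 + 1/(312/209) = 6 + 209/312 = 2081/312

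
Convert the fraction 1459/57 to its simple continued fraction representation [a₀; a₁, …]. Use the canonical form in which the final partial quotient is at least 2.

[25; 1, 1, 2, 11]

1459 ÷ 57 → quotient 25, remainder 34
57 ÷ 34 → quotient 1, remainder 23
34 ÷ 23 → quotient 1, remainder 11
23 ÷ 11 → quotient 2, remainder 1
11 ÷ 1 → quotient 11, remainder 0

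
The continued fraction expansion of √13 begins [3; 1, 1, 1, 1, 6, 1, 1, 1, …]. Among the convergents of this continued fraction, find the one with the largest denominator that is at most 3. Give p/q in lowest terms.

a_0 = 3: 3/1  (≤ bound)
a_1 = 1: 4/1  (≤ bound)
a_2 = 1: 7/2  (≤ bound)
a_3 = 1: 11/3  (≤ bound)
a_4 = 1: 18/5  (> 3, stop)

11/3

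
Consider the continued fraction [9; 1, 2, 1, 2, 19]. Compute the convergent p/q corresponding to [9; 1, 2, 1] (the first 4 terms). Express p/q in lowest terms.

39/4

Start with 1.
2 + 1/(1/1) = 2 + 1/1 = 3/1
1 + 1/(3/1) = 1 + 1/3 = 4/3
9 + 1/(4/3) = 9 + 3/4 = 39/4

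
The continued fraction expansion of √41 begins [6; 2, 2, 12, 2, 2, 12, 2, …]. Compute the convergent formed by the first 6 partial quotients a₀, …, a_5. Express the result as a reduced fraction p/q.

a_0 = 6: 6/1
a_1 = 2: 13/2
a_2 = 2: 32/5
a_3 = 12: 397/62
a_4 = 2: 826/129
a_5 = 2: 2049/320

2049/320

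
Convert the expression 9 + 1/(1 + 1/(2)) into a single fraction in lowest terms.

29/3

Use the convergent recurrence hₖ = aₖ·hₖ₋₁ + hₖ₋₂ (and likewise for the denominators kₖ):
a_0 = 9: 9/1
a_1 = 1: 10/1
a_2 = 2: 29/3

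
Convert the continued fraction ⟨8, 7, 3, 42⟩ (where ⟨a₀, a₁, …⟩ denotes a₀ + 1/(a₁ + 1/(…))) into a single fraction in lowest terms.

7575/931

Compute successive convergents:
a_0 = 8: 8/1
a_1 = 7: 57/7
a_2 = 3: 179/22
a_3 = 42: 7575/931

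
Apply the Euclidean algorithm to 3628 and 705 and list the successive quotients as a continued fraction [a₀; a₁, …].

Apply division with remainder until the remainder is 0:
3628 = 5·705 + 103, so a_0 = 5
705 = 6·103 + 87, so a_1 = 6
103 = 1·87 + 16, so a_2 = 1
87 = 5·16 + 7, so a_3 = 5
16 = 2·7 + 2, so a_4 = 2
7 = 3·2 + 1, so a_5 = 3
2 = 2·1 + 0, so a_6 = 2

[5; 6, 1, 5, 2, 3, 2]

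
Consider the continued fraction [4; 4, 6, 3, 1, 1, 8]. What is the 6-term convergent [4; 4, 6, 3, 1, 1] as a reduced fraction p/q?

776/183

Start with 1.
1 + 1/(1/1) = 1 + 1/1 = 2/1
3 + 1/(2/1) = 3 + 1/2 = 7/2
6 + 1/(7/2) = 6 + 2/7 = 44/7
4 + 1/(44/7) = 4 + 7/44 = 183/44
4 + 1/(183/44) = 4 + 44/183 = 776/183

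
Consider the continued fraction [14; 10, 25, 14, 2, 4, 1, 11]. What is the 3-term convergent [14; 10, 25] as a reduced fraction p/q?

Build up convergents one term at a time:
a_0 = 14: 14/1
a_1 = 10: 141/10
a_2 = 25: 3539/251

3539/251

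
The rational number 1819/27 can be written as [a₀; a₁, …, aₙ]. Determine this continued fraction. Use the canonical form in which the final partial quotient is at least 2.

⌊1819/27⌋ = 67, remainder 10
⌊27/10⌋ = 2, remainder 7
⌊10/7⌋ = 1, remainder 3
⌊7/3⌋ = 2, remainder 1
⌊3/1⌋ = 3, remainder 0

[67; 2, 1, 2, 3]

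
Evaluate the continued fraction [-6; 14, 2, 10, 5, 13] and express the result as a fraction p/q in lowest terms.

-121234/20441

Use the convergent recurrence hₖ = aₖ·hₖ₋₁ + hₖ₋₂ (and likewise for the denominators kₖ):
a_0 = -6: -6/1
a_1 = 14: -83/14
a_2 = 2: -172/29
a_3 = 10: -1803/304
a_4 = 5: -9187/1549
a_5 = 13: -121234/20441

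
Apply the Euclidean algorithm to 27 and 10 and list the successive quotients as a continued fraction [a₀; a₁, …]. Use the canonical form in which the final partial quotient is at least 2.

[2; 1, 2, 3]

27 ÷ 10 → quotient 2, remainder 7
10 ÷ 7 → quotient 1, remainder 3
7 ÷ 3 → quotient 2, remainder 1
3 ÷ 1 → quotient 3, remainder 0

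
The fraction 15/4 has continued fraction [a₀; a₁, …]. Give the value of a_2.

3

15 ÷ 4 → quotient 3, remainder 3
4 ÷ 3 → quotient 1, remainder 1
3 ÷ 1 → quotient 3, remainder 0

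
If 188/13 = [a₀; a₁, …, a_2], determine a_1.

⌊188/13⌋ = 14, remainder 6
⌊13/6⌋ = 2, remainder 1

2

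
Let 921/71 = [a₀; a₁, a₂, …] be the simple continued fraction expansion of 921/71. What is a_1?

1

Repeatedly divide and take the remainder:
921 = 12·71 + 69, so a_0 = 12
71 = 1·69 + 2, so a_1 = 1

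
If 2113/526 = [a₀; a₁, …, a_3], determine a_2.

Repeatedly divide and take the remainder:
⌊2113/526⌋ = 4, remainder 9
⌊526/9⌋ = 58, remainder 4
⌊9/4⌋ = 2, remainder 1

2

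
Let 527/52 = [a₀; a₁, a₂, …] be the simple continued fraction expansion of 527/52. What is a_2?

527 = 10·52 + 7, so a_0 = 10
52 = 7·7 + 3, so a_1 = 7
7 = 2·3 + 1, so a_2 = 2

2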